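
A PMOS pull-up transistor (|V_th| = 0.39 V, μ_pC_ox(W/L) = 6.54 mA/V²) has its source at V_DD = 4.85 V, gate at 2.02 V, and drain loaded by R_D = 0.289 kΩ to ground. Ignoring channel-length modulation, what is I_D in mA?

I_D = 13.1 mA

V_SG = V_DD − V_G = 4.85 − 2.02 = 2.83 V, so V_ov = 2.83 − 0.39 = 2.44 V.
Assume saturation: I_D = ½ k_p V_ov² = 0.5 × 6.54 × 2.44² = 19.5 mA, giving V_SD = V_DD − I_D R_D = 4.85 − 19.5 × 0.289 = -0.776 V.
But -0.776 V < V_ov = 2.44 V, so the device is actually in triode.
In triode I_D = k_p[V_ov V_SD − ½ V_SD²] and I_D = (V_DD − V_SD)/R_D. Equating: 0.945 V_SD² − 5.612 V_SD + 4.85 = 0, giving V_SD = 1.05 V (the root below V_ov).
I_D = (4.85 − 1.05) / 0.289 = 13.1 mA.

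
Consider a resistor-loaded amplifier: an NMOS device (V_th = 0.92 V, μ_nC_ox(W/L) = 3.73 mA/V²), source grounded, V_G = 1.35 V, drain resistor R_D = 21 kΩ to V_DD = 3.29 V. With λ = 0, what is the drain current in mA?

V_GS = V_G = 1.35 V, so V_ov = 1.35 − 0.92 = 0.43 V.
Assume saturation: I_D = ½ k_n V_ov² = 0.5 × 3.73 × 0.43² = 0.345 mA, giving V_DS = V_DD − I_D R_D = 3.29 − 0.345 × 21 = -3.95 V.
But -3.95 V < V_ov = 0.43 V, so the device is actually in triode.
In triode I_D = k_n[V_ov V_DS − ½ V_DS²] and I_D = (V_DD − V_DS)/R_D. Equating: 39.2 V_DS² − 34.68 V_DS + 3.29 = 0, giving V_DS = 0.108 V (the root below V_ov).
I_D = (3.29 − 0.108) / 21 = 0.152 mA.

I_D = 0.152 mA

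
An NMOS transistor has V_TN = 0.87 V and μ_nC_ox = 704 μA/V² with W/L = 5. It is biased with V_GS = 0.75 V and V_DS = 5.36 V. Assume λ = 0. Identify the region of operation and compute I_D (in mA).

Cutoff; I_D = 0 mA

V_GS = 0.75 V < V_TN = 0.87 V, so the transistor is in cutoff.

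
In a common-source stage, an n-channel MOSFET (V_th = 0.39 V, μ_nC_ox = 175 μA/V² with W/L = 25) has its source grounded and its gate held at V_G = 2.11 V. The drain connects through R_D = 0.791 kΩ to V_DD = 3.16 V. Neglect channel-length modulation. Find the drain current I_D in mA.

I_D = 3.33 mA

V_GS = V_G = 2.11 V, so V_ov = 2.11 − 0.39 = 1.72 V.
k_n = μ_nC_ox · (W/L) = 4.375 mA/V².
Assume saturation: I_D = ½ k_n V_ov² = 0.5 × 4.375 × 1.72² = 6.47 mA, giving V_DS = V_DD − I_D R_D = 3.16 − 6.47 × 0.791 = -1.96 V.
But -1.96 V < V_ov = 1.72 V, so the device is actually in triode.
In triode I_D = k_n[V_ov V_DS − ½ V_DS²] and I_D = (V_DD − V_DS)/R_D. Equating: 1.73 V_DS² − 6.952 V_DS + 3.16 = 0, giving V_DS = 0.522 V (the root below V_ov).
I_D = (3.16 − 0.522) / 0.791 = 3.33 mA.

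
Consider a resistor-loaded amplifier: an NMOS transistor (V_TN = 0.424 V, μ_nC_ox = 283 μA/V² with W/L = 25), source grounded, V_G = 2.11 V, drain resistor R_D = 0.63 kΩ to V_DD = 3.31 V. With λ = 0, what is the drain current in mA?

V_GS = V_G = 2.11 V, so V_ov = 2.11 − 0.424 = 1.69 V.
k_n = μ_nC_ox · (W/L) = 7.075 mA/V².
Assume saturation: I_D = ½ k_n V_ov² = 0.5 × 7.075 × 1.69² = 10.1 mA, giving V_DS = V_DD − I_D R_D = 3.31 − 10.1 × 0.63 = -3.03 V.
But -3.03 V < V_ov = 1.69 V, so the device is actually in triode.
In triode I_D = k_n[V_ov V_DS − ½ V_DS²] and I_D = (V_DD − V_DS)/R_D. Equating: 2.23 V_DS² − 8.515 V_DS + 3.31 = 0, giving V_DS = 0.439 V (the root below V_ov).
I_D = (3.31 − 0.439) / 0.63 = 4.56 mA.

I_D = 4.56 mA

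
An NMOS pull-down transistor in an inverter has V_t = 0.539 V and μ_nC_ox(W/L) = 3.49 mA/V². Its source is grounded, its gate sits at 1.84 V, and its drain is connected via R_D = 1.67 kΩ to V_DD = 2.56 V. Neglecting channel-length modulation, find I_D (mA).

V_GS = V_G = 1.84 V, so V_ov = 1.84 − 0.539 = 1.3 V.
Assume saturation: I_D = ½ k_n V_ov² = 0.5 × 3.49 × 1.3² = 2.95 mA, giving V_DS = V_DD − I_D R_D = 2.56 − 2.95 × 1.67 = -2.37 V.
But -2.37 V < V_ov = 1.3 V, so the device is actually in triode.
In triode I_D = k_n[V_ov V_DS − ½ V_DS²] and I_D = (V_DD − V_DS)/R_D. Equating: 2.91 V_DS² − 8.583 V_DS + 2.56 = 0, giving V_DS = 0.337 V (the root below V_ov).
I_D = (2.56 − 0.337) / 1.67 = 1.33 mA.

I_D = 1.33 mA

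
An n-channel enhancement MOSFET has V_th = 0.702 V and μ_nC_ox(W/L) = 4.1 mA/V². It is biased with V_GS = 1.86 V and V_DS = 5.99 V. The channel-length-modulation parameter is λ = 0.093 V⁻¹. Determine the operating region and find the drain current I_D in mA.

Saturation; I_D = 4.28 mA

V_ov = V_GS − V_th = 1.86 − 0.702 = 1.16 V.
Since V_DS = 5.99 V ≥ V_ov = 1.16 V, the device is in saturation.
I_D = ½ k_n V_ov² (1 + λ V_DS) = 0.5 × 4.1 × 1.16² × (1 + 0.093 × 5.99) = 4.28 mA.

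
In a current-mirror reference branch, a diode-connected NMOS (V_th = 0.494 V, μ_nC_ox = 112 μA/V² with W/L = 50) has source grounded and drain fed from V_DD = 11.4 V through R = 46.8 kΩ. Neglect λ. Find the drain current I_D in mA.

I_D = 0.227 mA

With gate tied to drain, V_GS = V_DS ≥ V_GS − V_th, so the device is in saturation.
k_n = μ_nC_ox · (W/L) = 5.6 mA/V².
KCL at the drain: ½ k_n (V_GS − V_th)² = (V_DD − V_GS)/R.
Let x = V_GS − 0.494. Then 131 x² + x − 10.91 = 0, giving x = 0.285 V (positive root), so V_GS = 0.779 V.
I_D = (V_DD − V_GS)/R = (11.4 − 0.779) / 46.8 = 0.227 mA.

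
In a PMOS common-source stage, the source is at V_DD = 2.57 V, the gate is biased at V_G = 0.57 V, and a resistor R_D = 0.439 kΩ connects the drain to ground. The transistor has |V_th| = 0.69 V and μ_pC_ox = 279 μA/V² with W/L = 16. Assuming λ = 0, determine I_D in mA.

I_D = 3.60 mA

V_SG = V_DD − V_G = 2.57 − 0.57 = 2 V, so V_ov = 2 − 0.69 = 1.31 V.
k_p = μ_pC_ox · (W/L) = 4.464 mA/V².
Assume saturation: I_D = ½ k_p V_ov² = 0.5 × 4.464 × 1.31² = 3.83 mA, giving V_SD = V_DD − I_D R_D = 2.57 − 3.83 × 0.439 = 0.888 V.
But 0.888 V < V_ov = 1.31 V, so the device is actually in triode.
In triode I_D = k_p[V_ov V_SD − ½ V_SD²] and I_D = (V_DD − V_SD)/R_D. Equating: 0.98 V_SD² − 3.567 V_SD + 2.57 = 0, giving V_SD = 0.989 V (the root below V_ov).
I_D = (2.57 − 0.989) / 0.439 = 3.6 mA.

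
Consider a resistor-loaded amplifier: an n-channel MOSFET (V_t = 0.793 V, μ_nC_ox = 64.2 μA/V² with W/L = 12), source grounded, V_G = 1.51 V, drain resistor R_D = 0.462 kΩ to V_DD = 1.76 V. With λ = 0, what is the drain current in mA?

V_GS = V_G = 1.51 V, so V_ov = 1.51 − 0.793 = 0.717 V.
k_n = μ_nC_ox · (W/L) = 0.7704 mA/V².
Assume saturation: I_D = ½ k_n V_ov² = 0.5 × 0.7704 × 0.717² = 0.198 mA, giving V_DS = V_DD − I_D R_D = 1.76 − 0.198 × 0.462 = 1.67 V.
V_DS = 1.67 V ≥ V_ov = 0.717 V, confirming saturation.

I_D = 0.198 mA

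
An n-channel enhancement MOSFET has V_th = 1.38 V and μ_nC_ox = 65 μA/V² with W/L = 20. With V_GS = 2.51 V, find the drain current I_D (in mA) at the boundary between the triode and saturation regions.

At the boundary V_DS = V_ov = V_GS − V_th = 2.51 − 1.38 = 1.13 V.
k_n = μ_nC_ox · (W/L) = 1.3 mA/V².
I_D = ½ k_n V_ov² = 0.5 × 1.3 × 1.13² = 0.83 mA.

I_D = 0.830 mA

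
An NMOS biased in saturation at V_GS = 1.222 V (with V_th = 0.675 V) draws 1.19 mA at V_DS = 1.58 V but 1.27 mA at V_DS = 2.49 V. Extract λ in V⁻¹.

λ = 0.0836 V⁻¹

With V_GS fixed, I_D ∝ (1 + λ V_DS) in saturation, so I_D2/I_D1 = (1 + λ V_DS2)/(1 + λ V_DS1).
1.27/1.19 = 1.067 = (1 + 2.49 λ)/(1 + 1.58 λ).
Solving: λ (I_D1 V_DS2 − I_D2 V_DS1) = I_D2 − I_D1, so λ = (1.27 − 1.19) / (1.19 × 2.49 − 1.27 × 1.58) = 0.08 / 0.957 = 0.0836 V⁻¹.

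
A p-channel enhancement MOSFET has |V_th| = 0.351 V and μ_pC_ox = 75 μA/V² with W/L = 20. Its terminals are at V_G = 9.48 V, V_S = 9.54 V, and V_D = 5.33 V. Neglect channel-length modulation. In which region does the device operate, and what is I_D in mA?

Cutoff; I_D = 0 mA

V_SG = V_S − V_G = 9.54 − 9.48 = 0.06 V; V_SD = V_S − V_D = 9.54 − 5.33 = 4.21 V.
V_SG = 0.06 V < |V_th| = 0.351 V, so the transistor is in cutoff.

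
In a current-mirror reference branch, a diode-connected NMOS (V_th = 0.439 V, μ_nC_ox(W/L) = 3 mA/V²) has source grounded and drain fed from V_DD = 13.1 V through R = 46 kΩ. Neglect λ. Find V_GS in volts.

With gate tied to drain, V_GS = V_DS ≥ V_GS − V_th, so the device is in saturation.
KCL at the drain: ½ k_n (V_GS − V_th)² = (V_DD − V_GS)/R.
Let x = V_GS − 0.439. Then 69 x² + x − 12.66 = 0, giving x = 0.421 V (positive root), so V_GS = 0.86 V.
I_D = (V_DD − V_GS)/R = (13.1 − 0.86) / 46 = 0.266 mA.

V_GS = 0.860 V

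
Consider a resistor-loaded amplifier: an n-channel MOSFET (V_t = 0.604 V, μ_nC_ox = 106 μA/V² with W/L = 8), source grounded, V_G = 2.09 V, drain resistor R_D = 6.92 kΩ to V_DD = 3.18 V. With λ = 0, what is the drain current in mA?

I_D = 0.406 mA

V_GS = V_G = 2.09 V, so V_ov = 2.09 − 0.604 = 1.49 V.
k_n = μ_nC_ox · (W/L) = 0.848 mA/V².
Assume saturation: I_D = ½ k_n V_ov² = 0.5 × 0.848 × 1.49² = 0.936 mA, giving V_DS = V_DD − I_D R_D = 3.18 − 0.936 × 6.92 = -3.3 V.
But -3.3 V < V_ov = 1.49 V, so the device is actually in triode.
In triode I_D = k_n[V_ov V_DS − ½ V_DS²] and I_D = (V_DD − V_DS)/R_D. Equating: 2.93 V_DS² − 9.72 V_DS + 3.18 = 0, giving V_DS = 0.368 V (the root below V_ov).
I_D = (3.18 − 0.368) / 6.92 = 0.406 mA.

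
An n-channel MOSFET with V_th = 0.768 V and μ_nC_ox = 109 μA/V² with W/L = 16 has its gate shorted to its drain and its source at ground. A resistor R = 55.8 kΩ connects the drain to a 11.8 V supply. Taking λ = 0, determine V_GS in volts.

With gate tied to drain, V_GS = V_DS ≥ V_GS − V_th, so the device is in saturation.
k_n = μ_nC_ox · (W/L) = 1.744 mA/V².
KCL at the drain: ½ k_n (V_GS − V_th)² = (V_DD − V_GS)/R.
Let x = V_GS − 0.768. Then 48.7 x² + x − 11.03 = 0, giving x = 0.466 V (positive root), so V_GS = 1.23 V.
I_D = (V_DD − V_GS)/R = (11.8 − 1.23) / 55.8 = 0.189 mA.

V_GS = 1.23 V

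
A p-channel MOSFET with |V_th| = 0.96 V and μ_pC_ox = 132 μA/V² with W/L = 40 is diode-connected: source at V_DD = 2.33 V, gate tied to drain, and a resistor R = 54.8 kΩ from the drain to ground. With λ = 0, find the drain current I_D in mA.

I_D = 0.0233 mA

With gate tied to drain, V_SG = V_SD ≥ V_SG − |V_th|, so the device is in saturation.
k_p = μ_pC_ox · (W/L) = 5.28 mA/V².
KCL at the drain: ½ k_p (V_SG − |V_th|)² = (V_DD − V_SG)/R.
Let x = V_SG − 0.96. Then 145 x² + x − 1.37 = 0, giving x = 0.0939 V (positive root), so V_SG = 1.05 V.
I_D = (V_DD − V_SG)/R = (2.33 − 1.05) / 54.8 = 0.0233 mA.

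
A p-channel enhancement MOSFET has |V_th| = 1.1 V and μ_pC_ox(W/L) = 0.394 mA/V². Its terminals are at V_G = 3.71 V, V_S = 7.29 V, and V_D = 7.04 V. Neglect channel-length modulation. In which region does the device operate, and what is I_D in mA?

Triode; I_D = 0.232 mA

V_SG = V_S − V_G = 7.29 − 3.71 = 3.58 V; V_SD = V_S − V_D = 7.29 − 7.04 = 0.25 V.
V_ov = V_SG − |V_th| = 3.58 − 1.1 = 2.48 V.
Since V_SD = 0.25 V < V_ov = 2.48 V, the device is in the triode region.
I_D = k_p [V_ov · V_SD − ½ V_SD²] = 0.394 × [2.48 × 0.25 − 0.5 × 0.25²] = 0.232 mA.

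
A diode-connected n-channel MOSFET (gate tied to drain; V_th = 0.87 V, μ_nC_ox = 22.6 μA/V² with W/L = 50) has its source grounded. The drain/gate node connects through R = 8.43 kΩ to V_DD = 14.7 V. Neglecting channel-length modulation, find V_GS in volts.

With gate tied to drain, V_GS = V_DS ≥ V_GS − V_th, so the device is in saturation.
k_n = μ_nC_ox · (W/L) = 1.13 mA/V².
KCL at the drain: ½ k_n (V_GS − V_th)² = (V_DD − V_GS)/R.
Let x = V_GS − 0.87. Then 4.76 x² + x − 13.83 = 0, giving x = 1.6 V (positive root), so V_GS = 2.47 V.
I_D = (V_DD − V_GS)/R = (14.7 − 2.47) / 8.43 = 1.45 mA.

V_GS = 2.47 V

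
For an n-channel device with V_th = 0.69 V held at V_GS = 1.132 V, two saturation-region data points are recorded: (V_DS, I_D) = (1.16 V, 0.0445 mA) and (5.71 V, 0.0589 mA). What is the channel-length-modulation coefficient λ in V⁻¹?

λ = 0.0775 V⁻¹

With V_GS fixed, I_D ∝ (1 + λ V_DS) in saturation, so I_D2/I_D1 = (1 + λ V_DS2)/(1 + λ V_DS1).
0.0589/0.0445 = 1.324 = (1 + 5.71 λ)/(1 + 1.16 λ).
Solving: λ (I_D1 V_DS2 − I_D2 V_DS1) = I_D2 − I_D1, so λ = (0.0589 − 0.0445) / (0.0445 × 5.71 − 0.0589 × 1.16) = 0.0144 / 0.186 = 0.0775 V⁻¹.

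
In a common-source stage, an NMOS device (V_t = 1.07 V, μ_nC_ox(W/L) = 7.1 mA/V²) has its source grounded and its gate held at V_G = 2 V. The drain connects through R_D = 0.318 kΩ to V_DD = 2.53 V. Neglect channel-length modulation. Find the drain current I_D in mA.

V_GS = V_G = 2 V, so V_ov = 2 − 1.07 = 0.93 V.
Assume saturation: I_D = ½ k_n V_ov² = 0.5 × 7.1 × 0.93² = 3.07 mA, giving V_DS = V_DD − I_D R_D = 2.53 − 3.07 × 0.318 = 1.55 V.
V_DS = 1.55 V ≥ V_ov = 0.93 V, confirming saturation.

I_D = 3.07 mA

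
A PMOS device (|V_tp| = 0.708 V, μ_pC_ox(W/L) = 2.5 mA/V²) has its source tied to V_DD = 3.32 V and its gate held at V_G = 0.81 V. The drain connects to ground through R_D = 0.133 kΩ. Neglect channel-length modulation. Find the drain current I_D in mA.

V_SG = V_DD − V_G = 3.32 − 0.81 = 2.51 V, so V_ov = 2.51 − 0.708 = 1.8 V.
Assume saturation: I_D = ½ k_p V_ov² = 0.5 × 2.5 × 1.8² = 4.06 mA, giving V_SD = V_DD − I_D R_D = 3.32 − 4.06 × 0.133 = 2.78 V.
V_SD = 2.78 V ≥ V_ov = 1.8 V, confirming saturation.

I_D = 4.06 mA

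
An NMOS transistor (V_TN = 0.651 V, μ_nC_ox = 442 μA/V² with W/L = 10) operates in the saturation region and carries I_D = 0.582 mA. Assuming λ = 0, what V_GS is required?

V_GS = 1.16 V

k_n = μ_nC_ox · (W/L) = 4.42 mA/V².
In saturation I_D = ½ k_n (V_GS − V_TN)², so V_GS − V_TN = √(2 I_D / k_n) = √(2 × 0.582 / 4.42) = 0.513 V.
V_GS = 0.651 + 0.513 = 1.16 V.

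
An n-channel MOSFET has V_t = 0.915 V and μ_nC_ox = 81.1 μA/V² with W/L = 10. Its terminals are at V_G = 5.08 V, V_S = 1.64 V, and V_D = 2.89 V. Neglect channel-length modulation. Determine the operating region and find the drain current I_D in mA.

Triode; I_D = 1.93 mA

V_GS = V_G − V_S = 5.08 − 1.64 = 3.44 V; V_DS = V_D − V_S = 2.89 − 1.64 = 1.25 V.
k_n = μ_nC_ox · (W/L) = 0.811 mA/V².
V_ov = V_GS − V_t = 3.44 − 0.915 = 2.53 V.
Since V_DS = 1.25 V < V_ov = 2.53 V, the device is in the triode region.
I_D = k_n [V_ov · V_DS − ½ V_DS²] = 0.811 × [2.53 × 1.25 − 0.5 × 1.25²] = 1.93 mA.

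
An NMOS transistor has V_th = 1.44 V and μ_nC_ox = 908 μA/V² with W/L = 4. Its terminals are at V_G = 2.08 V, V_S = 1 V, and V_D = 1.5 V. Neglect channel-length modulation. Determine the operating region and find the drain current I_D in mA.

V_GS = V_G − V_S = 2.08 − 1 = 1.08 V; V_DS = V_D − V_S = 1.5 − 1 = 0.5 V.
V_GS = 1.08 V < V_th = 1.44 V, so the transistor is in cutoff.

Cutoff; I_D = 0 mA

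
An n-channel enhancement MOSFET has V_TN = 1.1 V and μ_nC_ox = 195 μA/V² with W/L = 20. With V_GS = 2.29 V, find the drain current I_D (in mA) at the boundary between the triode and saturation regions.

At the boundary V_DS = V_ov = V_GS − V_TN = 2.29 − 1.1 = 1.19 V.
k_n = μ_nC_ox · (W/L) = 3.9 mA/V².
I_D = ½ k_n V_ov² = 0.5 × 3.9 × 1.19² = 2.76 mA.

I_D = 2.76 mA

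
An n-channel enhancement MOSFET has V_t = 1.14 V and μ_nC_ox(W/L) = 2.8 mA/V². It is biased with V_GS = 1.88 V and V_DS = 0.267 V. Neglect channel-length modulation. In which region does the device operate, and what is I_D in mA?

V_ov = V_GS − V_t = 1.88 − 1.14 = 0.74 V.
Since V_DS = 0.267 V < V_ov = 0.74 V, the device is in the triode region.
I_D = k_n [V_ov · V_DS − ½ V_DS²] = 2.8 × [0.74 × 0.267 − 0.5 × 0.267²] = 0.453 mA.

Triode; I_D = 0.453 mA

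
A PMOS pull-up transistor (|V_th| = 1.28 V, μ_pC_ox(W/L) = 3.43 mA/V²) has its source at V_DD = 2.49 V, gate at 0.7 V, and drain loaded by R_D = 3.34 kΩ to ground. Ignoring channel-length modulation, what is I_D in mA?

V_SG = V_DD − V_G = 2.49 − 0.7 = 1.79 V, so V_ov = 1.79 − 1.28 = 0.51 V.
Assume saturation: I_D = ½ k_p V_ov² = 0.5 × 3.43 × 0.51² = 0.446 mA, giving V_SD = V_DD − I_D R_D = 2.49 − 0.446 × 3.34 = 1 V.
V_SD = 1 V ≥ V_ov = 0.51 V, confirming saturation.

I_D = 0.446 mA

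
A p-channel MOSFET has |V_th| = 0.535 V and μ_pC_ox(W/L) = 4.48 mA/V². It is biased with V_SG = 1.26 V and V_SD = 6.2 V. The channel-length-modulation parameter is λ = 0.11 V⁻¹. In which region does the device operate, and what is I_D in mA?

Saturation; I_D = 1.98 mA

V_ov = V_SG − |V_th| = 1.26 − 0.535 = 0.725 V.
Since V_SD = 6.2 V ≥ V_ov = 0.725 V, the device is in saturation.
I_D = ½ k_p V_ov² (1 + λ V_SD) = 0.5 × 4.48 × 0.725² × (1 + 0.11 × 6.2) = 1.98 mA.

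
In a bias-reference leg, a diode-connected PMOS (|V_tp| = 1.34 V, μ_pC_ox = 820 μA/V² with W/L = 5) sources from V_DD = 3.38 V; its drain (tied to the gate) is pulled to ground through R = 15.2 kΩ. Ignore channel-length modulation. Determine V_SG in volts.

V_SG = 1.58 V

With gate tied to drain, V_SG = V_SD ≥ V_SG − |V_tp|, so the device is in saturation.
k_p = μ_pC_ox · (W/L) = 4.1 mA/V².
KCL at the drain: ½ k_p (V_SG − |V_tp|)² = (V_DD − V_SG)/R.
Let x = V_SG − 1.34. Then 31.2 x² + x − 2.04 = 0, giving x = 0.24 V (positive root), so V_SG = 1.58 V.
I_D = (V_DD − V_SG)/R = (3.38 − 1.58) / 15.2 = 0.118 mA.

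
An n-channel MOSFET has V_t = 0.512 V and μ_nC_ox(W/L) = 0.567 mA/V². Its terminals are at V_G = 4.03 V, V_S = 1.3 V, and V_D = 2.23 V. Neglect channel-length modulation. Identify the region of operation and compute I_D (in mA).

Triode; I_D = 0.924 mA

V_GS = V_G − V_S = 4.03 − 1.3 = 2.73 V; V_DS = V_D − V_S = 2.23 − 1.3 = 0.93 V.
V_ov = V_GS − V_t = 2.73 − 0.512 = 2.22 V.
Since V_DS = 0.93 V < V_ov = 2.22 V, the device is in the triode region.
I_D = k_n [V_ov · V_DS − ½ V_DS²] = 0.567 × [2.22 × 0.93 − 0.5 × 0.93²] = 0.924 mA.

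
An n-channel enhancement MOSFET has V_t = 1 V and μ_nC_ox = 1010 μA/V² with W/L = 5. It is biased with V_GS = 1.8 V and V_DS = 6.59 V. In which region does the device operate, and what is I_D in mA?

Saturation; I_D = 1.62 mA

k_n = μ_nC_ox · (W/L) = 5.05 mA/V².
V_ov = V_GS − V_t = 1.8 − 1 = 0.8 V.
Since V_DS = 6.59 V ≥ V_ov = 0.8 V, the device is in saturation.
I_D = ½ k_n V_ov² = 0.5 × 5.05 × 0.8² = 1.62 mA.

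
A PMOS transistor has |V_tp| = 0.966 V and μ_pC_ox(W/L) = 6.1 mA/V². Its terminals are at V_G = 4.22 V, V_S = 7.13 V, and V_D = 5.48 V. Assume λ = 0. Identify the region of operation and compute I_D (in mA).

V_SG = V_S − V_G = 7.13 − 4.22 = 2.91 V; V_SD = V_S − V_D = 7.13 − 5.48 = 1.65 V.
V_ov = V_SG − |V_tp| = 2.91 − 0.966 = 1.94 V.
Since V_SD = 1.65 V < V_ov = 1.94 V, the device is in the triode region.
I_D = k_p [V_ov · V_SD − ½ V_SD²] = 6.1 × [1.94 × 1.65 − 0.5 × 1.65²] = 11.3 mA.

Triode; I_D = 11.3 mA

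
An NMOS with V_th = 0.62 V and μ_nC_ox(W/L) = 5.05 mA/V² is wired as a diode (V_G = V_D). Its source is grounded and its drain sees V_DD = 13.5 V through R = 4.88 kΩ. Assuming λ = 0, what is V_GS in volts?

With gate tied to drain, V_GS = V_DS ≥ V_GS − V_th, so the device is in saturation.
KCL at the drain: ½ k_n (V_GS − V_th)² = (V_DD − V_GS)/R.
Let x = V_GS − 0.62. Then 12.3 x² + x − 12.88 = 0, giving x = 0.983 V (positive root), so V_GS = 1.6 V.
I_D = (V_DD − V_GS)/R = (13.5 − 1.6) / 4.88 = 2.44 mA.

V_GS = 1.60 V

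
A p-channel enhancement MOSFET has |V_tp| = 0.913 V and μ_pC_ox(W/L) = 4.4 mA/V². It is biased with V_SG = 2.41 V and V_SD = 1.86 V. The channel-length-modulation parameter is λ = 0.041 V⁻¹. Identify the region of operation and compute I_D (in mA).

Saturation; I_D = 5.31 mA

V_ov = V_SG − |V_tp| = 2.41 − 0.913 = 1.5 V.
Since V_SD = 1.86 V ≥ V_ov = 1.5 V, the device is in saturation.
I_D = ½ k_p V_ov² (1 + λ V_SD) = 0.5 × 4.4 × 1.5² × (1 + 0.041 × 1.86) = 5.31 mA.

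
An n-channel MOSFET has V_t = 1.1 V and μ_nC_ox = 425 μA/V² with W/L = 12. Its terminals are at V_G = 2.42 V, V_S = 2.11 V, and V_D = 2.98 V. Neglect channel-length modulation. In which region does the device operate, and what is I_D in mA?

V_GS = V_G − V_S = 2.42 − 2.11 = 0.31 V; V_DS = V_D − V_S = 2.98 − 2.11 = 0.87 V.
V_GS = 0.31 V < V_t = 1.1 V, so the transistor is in cutoff.

Cutoff; I_D = 0 mA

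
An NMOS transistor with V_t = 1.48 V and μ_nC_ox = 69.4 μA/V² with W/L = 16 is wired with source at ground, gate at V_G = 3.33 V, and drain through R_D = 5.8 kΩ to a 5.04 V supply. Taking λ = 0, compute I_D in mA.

I_D = 0.793 mA

V_GS = V_G = 3.33 V, so V_ov = 3.33 − 1.48 = 1.85 V.
k_n = μ_nC_ox · (W/L) = 1.11 mA/V².
Assume saturation: I_D = ½ k_n V_ov² = 0.5 × 1.11 × 1.85² = 1.9 mA, giving V_DS = V_DD − I_D R_D = 5.04 − 1.9 × 5.8 = -5.98 V.
But -5.98 V < V_ov = 1.85 V, so the device is actually in triode.
In triode I_D = k_n[V_ov V_DS − ½ V_DS²] and I_D = (V_DD − V_DS)/R_D. Equating: 3.22 V_DS² − 12.91 V_DS + 5.04 = 0, giving V_DS = 0.438 V (the root below V_ov).
I_D = (5.04 − 0.438) / 5.8 = 0.793 mA.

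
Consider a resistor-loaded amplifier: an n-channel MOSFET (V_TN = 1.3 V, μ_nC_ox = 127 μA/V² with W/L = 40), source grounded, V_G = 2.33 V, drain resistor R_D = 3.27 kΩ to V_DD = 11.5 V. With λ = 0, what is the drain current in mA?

V_GS = V_G = 2.33 V, so V_ov = 2.33 − 1.3 = 1.03 V.
k_n = μ_nC_ox · (W/L) = 5.08 mA/V².
Assume saturation: I_D = ½ k_n V_ov² = 0.5 × 5.08 × 1.03² = 2.69 mA, giving V_DS = V_DD − I_D R_D = 11.5 − 2.69 × 3.27 = 2.69 V.
V_DS = 2.69 V ≥ V_ov = 1.03 V, confirming saturation.

I_D = 2.69 mA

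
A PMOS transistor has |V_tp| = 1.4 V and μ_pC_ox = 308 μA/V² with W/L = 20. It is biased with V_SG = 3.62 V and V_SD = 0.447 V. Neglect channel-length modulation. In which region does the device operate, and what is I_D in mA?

Triode; I_D = 5.50 mA

k_p = μ_pC_ox · (W/L) = 6.16 mA/V².
V_ov = V_SG − |V_tp| = 3.62 − 1.4 = 2.22 V.
Since V_SD = 0.447 V < V_ov = 2.22 V, the device is in the triode region.
I_D = k_p [V_ov · V_SD − ½ V_SD²] = 6.16 × [2.22 × 0.447 − 0.5 × 0.447²] = 5.5 mA.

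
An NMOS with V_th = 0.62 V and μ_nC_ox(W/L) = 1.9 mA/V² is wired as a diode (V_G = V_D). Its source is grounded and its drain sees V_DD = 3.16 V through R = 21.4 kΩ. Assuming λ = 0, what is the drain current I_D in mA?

I_D = 0.103 mA

With gate tied to drain, V_GS = V_DS ≥ V_GS − V_th, so the device is in saturation.
KCL at the drain: ½ k_n (V_GS − V_th)² = (V_DD − V_GS)/R.
Let x = V_GS − 0.62. Then 20.3 x² + x − 2.54 = 0, giving x = 0.33 V (positive root), so V_GS = 0.95 V.
I_D = (V_DD − V_GS)/R = (3.16 − 0.95) / 21.4 = 0.103 mA.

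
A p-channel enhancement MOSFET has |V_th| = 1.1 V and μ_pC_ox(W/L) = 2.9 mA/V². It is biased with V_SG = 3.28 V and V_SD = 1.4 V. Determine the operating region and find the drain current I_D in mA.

Triode; I_D = 6.01 mA

V_ov = V_SG − |V_th| = 3.28 − 1.1 = 2.18 V.
Since V_SD = 1.4 V < V_ov = 2.18 V, the device is in the triode region.
I_D = k_p [V_ov · V_SD − ½ V_SD²] = 2.9 × [2.18 × 1.4 − 0.5 × 1.4²] = 6.01 mA.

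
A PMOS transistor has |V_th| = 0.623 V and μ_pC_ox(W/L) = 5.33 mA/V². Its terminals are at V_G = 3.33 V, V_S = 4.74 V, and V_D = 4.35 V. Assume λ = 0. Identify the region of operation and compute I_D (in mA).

V_SG = V_S − V_G = 4.74 − 3.33 = 1.41 V; V_SD = V_S − V_D = 4.74 − 4.35 = 0.39 V.
V_ov = V_SG − |V_th| = 1.41 − 0.623 = 0.787 V.
Since V_SD = 0.39 V < V_ov = 0.787 V, the device is in the triode region.
I_D = k_p [V_ov · V_SD − ½ V_SD²] = 5.33 × [0.787 × 0.39 − 0.5 × 0.39²] = 1.23 mA.

Triode; I_D = 1.23 mA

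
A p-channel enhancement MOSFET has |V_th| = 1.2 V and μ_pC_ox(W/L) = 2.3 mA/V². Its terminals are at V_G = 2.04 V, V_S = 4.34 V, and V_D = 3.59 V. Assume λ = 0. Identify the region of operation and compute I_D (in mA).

Triode; I_D = 1.25 mA

V_SG = V_S − V_G = 4.34 − 2.04 = 2.3 V; V_SD = V_S − V_D = 4.34 − 3.59 = 0.75 V.
V_ov = V_SG − |V_th| = 2.3 − 1.2 = 1.1 V.
Since V_SD = 0.75 V < V_ov = 1.1 V, the device is in the triode region.
I_D = k_p [V_ov · V_SD − ½ V_SD²] = 2.3 × [1.1 × 0.75 − 0.5 × 0.75²] = 1.25 mA.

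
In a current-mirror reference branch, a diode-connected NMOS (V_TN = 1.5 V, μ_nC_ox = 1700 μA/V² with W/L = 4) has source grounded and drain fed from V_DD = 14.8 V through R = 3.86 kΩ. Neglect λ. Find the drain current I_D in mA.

With gate tied to drain, V_GS = V_DS ≥ V_GS − V_TN, so the device is in saturation.
k_n = μ_nC_ox · (W/L) = 6.8 mA/V².
KCL at the drain: ½ k_n (V_GS − V_TN)² = (V_DD − V_GS)/R.
Let x = V_GS − 1.5. Then 13.1 x² + x − 13.3 = 0, giving x = 0.969 V (positive root), so V_GS = 2.47 V.
I_D = (V_DD − V_GS)/R = (14.8 − 2.47) / 3.86 = 3.19 mA.

I_D = 3.19 mA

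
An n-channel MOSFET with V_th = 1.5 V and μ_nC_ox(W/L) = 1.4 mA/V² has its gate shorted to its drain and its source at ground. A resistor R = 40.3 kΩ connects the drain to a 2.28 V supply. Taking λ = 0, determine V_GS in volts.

V_GS = 1.65 V

With gate tied to drain, V_GS = V_DS ≥ V_GS − V_th, so the device is in saturation.
KCL at the drain: ½ k_n (V_GS − V_th)² = (V_DD − V_GS)/R.
Let x = V_GS − 1.5. Then 28.2 x² + x − 0.78 = 0, giving x = 0.149 V (positive root), so V_GS = 1.65 V.
I_D = (V_DD − V_GS)/R = (2.28 − 1.65) / 40.3 = 0.0156 mA.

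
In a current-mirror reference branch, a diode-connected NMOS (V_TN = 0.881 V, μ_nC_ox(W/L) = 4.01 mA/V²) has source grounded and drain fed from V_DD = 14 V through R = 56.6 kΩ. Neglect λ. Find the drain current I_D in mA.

I_D = 0.226 mA

With gate tied to drain, V_GS = V_DS ≥ V_GS − V_TN, so the device is in saturation.
KCL at the drain: ½ k_n (V_GS − V_TN)² = (V_DD − V_GS)/R.
Let x = V_GS − 0.881. Then 113 x² + x − 13.12 = 0, giving x = 0.336 V (positive root), so V_GS = 1.22 V.
I_D = (V_DD − V_GS)/R = (14 − 1.22) / 56.6 = 0.226 mA.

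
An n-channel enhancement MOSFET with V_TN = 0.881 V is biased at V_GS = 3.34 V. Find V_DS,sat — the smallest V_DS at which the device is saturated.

The boundary between triode and saturation is V_DS = V_GS − V_TN = V_ov.
V_ov = 3.34 − 0.881 = 2.46 V.

V_DS,sat = 2.46 V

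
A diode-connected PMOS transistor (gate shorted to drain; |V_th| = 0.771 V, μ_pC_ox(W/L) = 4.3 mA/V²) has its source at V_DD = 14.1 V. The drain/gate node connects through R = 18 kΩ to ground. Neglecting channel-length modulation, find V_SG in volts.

With gate tied to drain, V_SG = V_SD ≥ V_SG − |V_th|, so the device is in saturation.
KCL at the drain: ½ k_p (V_SG − |V_th|)² = (V_DD − V_SG)/R.
Let x = V_SG − 0.771. Then 38.7 x² + x − 13.33 = 0, giving x = 0.574 V (positive root), so V_SG = 1.35 V.
I_D = (V_DD − V_SG)/R = (14.1 − 1.35) / 18 = 0.709 mA.

V_SG = 1.35 V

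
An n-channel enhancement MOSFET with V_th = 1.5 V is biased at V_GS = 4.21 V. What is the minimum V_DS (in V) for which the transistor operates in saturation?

V_DS,sat = 2.71 V

The boundary between triode and saturation is V_DS = V_GS − V_th = V_ov.
V_ov = 4.21 − 1.5 = 2.71 V.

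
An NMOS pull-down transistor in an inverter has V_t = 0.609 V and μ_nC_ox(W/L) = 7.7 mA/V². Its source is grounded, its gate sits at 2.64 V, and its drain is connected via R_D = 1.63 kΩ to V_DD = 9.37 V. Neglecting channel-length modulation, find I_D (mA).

V_GS = V_G = 2.64 V, so V_ov = 2.64 − 0.609 = 2.03 V.
Assume saturation: I_D = ½ k_n V_ov² = 0.5 × 7.7 × 2.03² = 15.9 mA, giving V_DS = V_DD − I_D R_D = 9.37 − 15.9 × 1.63 = -16.5 V.
But -16.5 V < V_ov = 2.03 V, so the device is actually in triode.
In triode I_D = k_n[V_ov V_DS − ½ V_DS²] and I_D = (V_DD − V_DS)/R_D. Equating: 6.28 V_DS² − 26.49 V_DS + 9.37 = 0, giving V_DS = 0.39 V (the root below V_ov).
I_D = (9.37 − 0.39) / 1.63 = 5.51 mA.

I_D = 5.51 mA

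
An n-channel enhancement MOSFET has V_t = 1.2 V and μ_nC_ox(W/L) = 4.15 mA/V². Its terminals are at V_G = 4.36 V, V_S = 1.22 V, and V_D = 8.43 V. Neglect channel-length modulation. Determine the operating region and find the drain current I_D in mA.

V_GS = V_G − V_S = 4.36 − 1.22 = 3.14 V; V_DS = V_D − V_S = 8.43 − 1.22 = 7.21 V.
V_ov = V_GS − V_t = 3.14 − 1.2 = 1.94 V.
Since V_DS = 7.21 V ≥ V_ov = 1.94 V, the device is in saturation.
I_D = ½ k_n V_ov² = 0.5 × 4.15 × 1.94² = 7.81 mA.

Saturation; I_D = 7.81 mA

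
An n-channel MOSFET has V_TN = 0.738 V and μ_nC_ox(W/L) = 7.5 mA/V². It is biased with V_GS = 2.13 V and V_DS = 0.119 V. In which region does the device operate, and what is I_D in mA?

Triode; I_D = 1.19 mA

V_ov = V_GS − V_TN = 2.13 − 0.738 = 1.39 V.
Since V_DS = 0.119 V < V_ov = 1.39 V, the device is in the triode region.
I_D = k_n [V_ov · V_DS − ½ V_DS²] = 7.5 × [1.39 × 0.119 − 0.5 × 0.119²] = 1.19 mA.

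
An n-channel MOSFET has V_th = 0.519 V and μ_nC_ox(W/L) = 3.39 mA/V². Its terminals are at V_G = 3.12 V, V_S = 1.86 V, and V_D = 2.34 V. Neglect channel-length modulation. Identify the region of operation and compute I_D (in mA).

Triode; I_D = 0.815 mA

V_GS = V_G − V_S = 3.12 − 1.86 = 1.26 V; V_DS = V_D − V_S = 2.34 − 1.86 = 0.48 V.
V_ov = V_GS − V_th = 1.26 − 0.519 = 0.741 V.
Since V_DS = 0.48 V < V_ov = 0.741 V, the device is in the triode region.
I_D = k_n [V_ov · V_DS − ½ V_DS²] = 3.39 × [0.741 × 0.48 − 0.5 × 0.48²] = 0.815 mA.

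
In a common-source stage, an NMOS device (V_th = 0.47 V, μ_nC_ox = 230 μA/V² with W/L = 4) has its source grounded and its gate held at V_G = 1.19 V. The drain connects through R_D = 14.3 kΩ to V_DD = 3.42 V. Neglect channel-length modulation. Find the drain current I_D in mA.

V_GS = V_G = 1.19 V, so V_ov = 1.19 − 0.47 = 0.72 V.
k_n = μ_nC_ox · (W/L) = 0.92 mA/V².
Assume saturation: I_D = ½ k_n V_ov² = 0.5 × 0.92 × 0.72² = 0.238 mA, giving V_DS = V_DD − I_D R_D = 3.42 − 0.238 × 14.3 = 0.00996 V.
But 0.00996 V < V_ov = 0.72 V, so the device is actually in triode.
In triode I_D = k_n[V_ov V_DS − ½ V_DS²] and I_D = (V_DD − V_DS)/R_D. Equating: 6.58 V_DS² − 10.47 V_DS + 3.42 = 0, giving V_DS = 0.459 V (the root below V_ov).
I_D = (3.42 − 0.459) / 14.3 = 0.207 mA.

I_D = 0.207 mA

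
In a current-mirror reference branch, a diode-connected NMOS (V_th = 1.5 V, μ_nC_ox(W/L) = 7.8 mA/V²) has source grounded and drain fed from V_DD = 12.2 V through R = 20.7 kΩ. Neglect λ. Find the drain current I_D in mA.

I_D = 0.500 mA

With gate tied to drain, V_GS = V_DS ≥ V_GS − V_th, so the device is in saturation.
KCL at the drain: ½ k_n (V_GS − V_th)² = (V_DD − V_GS)/R.
Let x = V_GS − 1.5. Then 80.7 x² + x − 10.7 = 0, giving x = 0.358 V (positive root), so V_GS = 1.86 V.
I_D = (V_DD − V_GS)/R = (12.2 − 1.86) / 20.7 = 0.5 mA.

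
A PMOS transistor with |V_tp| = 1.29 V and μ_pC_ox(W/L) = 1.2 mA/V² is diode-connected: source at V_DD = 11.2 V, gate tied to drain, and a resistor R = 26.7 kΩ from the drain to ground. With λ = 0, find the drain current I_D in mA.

With gate tied to drain, V_SG = V_SD ≥ V_SG − |V_tp|, so the device is in saturation.
KCL at the drain: ½ k_p (V_SG − |V_tp|)² = (V_DD − V_SG)/R.
Let x = V_SG − 1.29. Then 16 x² + x − 9.91 = 0, giving x = 0.756 V (positive root), so V_SG = 2.05 V.
I_D = (V_DD − V_SG)/R = (11.2 − 2.05) / 26.7 = 0.343 mA.

I_D = 0.343 mA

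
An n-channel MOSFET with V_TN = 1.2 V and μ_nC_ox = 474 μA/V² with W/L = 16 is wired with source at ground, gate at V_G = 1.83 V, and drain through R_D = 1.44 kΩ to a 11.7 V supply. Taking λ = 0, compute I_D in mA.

V_GS = V_G = 1.83 V, so V_ov = 1.83 − 1.2 = 0.63 V.
k_n = μ_nC_ox · (W/L) = 7.584 mA/V².
Assume saturation: I_D = ½ k_n V_ov² = 0.5 × 7.584 × 0.63² = 1.51 mA, giving V_DS = V_DD − I_D R_D = 11.7 − 1.51 × 1.44 = 9.53 V.
V_DS = 9.53 V ≥ V_ov = 0.63 V, confirming saturation.

I_D = 1.51 mA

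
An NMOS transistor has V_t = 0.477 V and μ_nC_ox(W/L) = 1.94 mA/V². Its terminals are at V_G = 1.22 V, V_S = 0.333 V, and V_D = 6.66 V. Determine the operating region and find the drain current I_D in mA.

Saturation; I_D = 0.163 mA

V_GS = V_G − V_S = 1.22 − 0.333 = 0.887 V; V_DS = V_D − V_S = 6.66 − 0.333 = 6.33 V.
V_ov = V_GS − V_t = 0.887 − 0.477 = 0.41 V.
Since V_DS = 6.33 V ≥ V_ov = 0.41 V, the device is in saturation.
I_D = ½ k_n V_ov² = 0.5 × 1.94 × 0.41² = 0.163 mA.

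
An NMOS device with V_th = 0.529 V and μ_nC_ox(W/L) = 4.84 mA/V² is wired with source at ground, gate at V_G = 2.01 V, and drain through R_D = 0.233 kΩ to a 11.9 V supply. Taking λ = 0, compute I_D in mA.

V_GS = V_G = 2.01 V, so V_ov = 2.01 − 0.529 = 1.48 V.
Assume saturation: I_D = ½ k_n V_ov² = 0.5 × 4.84 × 1.48² = 5.31 mA, giving V_DS = V_DD − I_D R_D = 11.9 − 5.31 × 0.233 = 10.7 V.
V_DS = 10.7 V ≥ V_ov = 1.48 V, confirming saturation.

I_D = 5.31 mA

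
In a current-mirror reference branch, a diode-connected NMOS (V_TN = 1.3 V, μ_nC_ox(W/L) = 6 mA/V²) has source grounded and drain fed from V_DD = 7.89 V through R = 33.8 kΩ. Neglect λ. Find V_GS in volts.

V_GS = 1.55 V

With gate tied to drain, V_GS = V_DS ≥ V_GS − V_TN, so the device is in saturation.
KCL at the drain: ½ k_n (V_GS − V_TN)² = (V_DD − V_GS)/R.
Let x = V_GS − 1.3. Then 101 x² + x − 6.59 = 0, giving x = 0.25 V (positive root), so V_GS = 1.55 V.
I_D = (V_DD − V_GS)/R = (7.89 − 1.55) / 33.8 = 0.188 mA.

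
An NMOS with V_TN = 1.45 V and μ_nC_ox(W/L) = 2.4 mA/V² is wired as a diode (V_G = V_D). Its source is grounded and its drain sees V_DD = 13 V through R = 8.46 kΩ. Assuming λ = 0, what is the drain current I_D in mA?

With gate tied to drain, V_GS = V_DS ≥ V_GS − V_TN, so the device is in saturation.
KCL at the drain: ½ k_n (V_GS − V_TN)² = (V_DD − V_GS)/R.
Let x = V_GS − 1.45. Then 10.2 x² + x − 11.55 = 0, giving x = 1.02 V (positive root), so V_GS = 2.47 V.
I_D = (V_DD − V_GS)/R = (13 − 2.47) / 8.46 = 1.24 mA.

I_D = 1.24 mA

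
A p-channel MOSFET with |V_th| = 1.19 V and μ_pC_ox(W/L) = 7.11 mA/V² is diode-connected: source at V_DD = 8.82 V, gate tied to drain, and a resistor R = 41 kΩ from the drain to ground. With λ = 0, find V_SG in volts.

V_SG = 1.42 V

With gate tied to drain, V_SG = V_SD ≥ V_SG − |V_th|, so the device is in saturation.
KCL at the drain: ½ k_p (V_SG − |V_th|)² = (V_DD − V_SG)/R.
Let x = V_SG − 1.19. Then 146 x² + x − 7.63 = 0, giving x = 0.225 V (positive root), so V_SG = 1.42 V.
I_D = (V_DD − V_SG)/R = (8.82 − 1.42) / 41 = 0.181 mA.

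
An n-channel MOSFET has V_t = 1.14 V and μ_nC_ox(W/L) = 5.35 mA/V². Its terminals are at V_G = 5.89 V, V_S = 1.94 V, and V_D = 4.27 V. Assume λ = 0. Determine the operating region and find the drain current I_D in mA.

V_GS = V_G − V_S = 5.89 − 1.94 = 3.95 V; V_DS = V_D − V_S = 4.27 − 1.94 = 2.33 V.
V_ov = V_GS − V_t = 3.95 − 1.14 = 2.81 V.
Since V_DS = 2.33 V < V_ov = 2.81 V, the device is in the triode region.
I_D = k_n [V_ov · V_DS − ½ V_DS²] = 5.35 × [2.81 × 2.33 − 0.5 × 2.33²] = 20.5 mA.

Triode; I_D = 20.5 mA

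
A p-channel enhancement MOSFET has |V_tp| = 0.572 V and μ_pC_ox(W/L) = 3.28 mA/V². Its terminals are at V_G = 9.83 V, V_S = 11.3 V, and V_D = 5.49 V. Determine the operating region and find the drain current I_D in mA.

Saturation; I_D = 1.32 mA

V_SG = V_S − V_G = 11.3 − 9.83 = 1.47 V; V_SD = V_S − V_D = 11.3 − 5.49 = 5.81 V.
V_ov = V_SG − |V_tp| = 1.47 − 0.572 = 0.898 V.
Since V_SD = 5.81 V ≥ V_ov = 0.898 V, the device is in saturation.
I_D = ½ k_p V_ov² = 0.5 × 3.28 × 0.898² = 1.32 mA.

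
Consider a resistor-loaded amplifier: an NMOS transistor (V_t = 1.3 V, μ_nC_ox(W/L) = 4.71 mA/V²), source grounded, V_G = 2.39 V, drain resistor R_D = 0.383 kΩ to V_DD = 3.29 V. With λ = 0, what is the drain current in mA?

I_D = 2.80 mA

V_GS = V_G = 2.39 V, so V_ov = 2.39 − 1.3 = 1.09 V.
Assume saturation: I_D = ½ k_n V_ov² = 0.5 × 4.71 × 1.09² = 2.8 mA, giving V_DS = V_DD − I_D R_D = 3.29 − 2.8 × 0.383 = 2.22 V.
V_DS = 2.22 V ≥ V_ov = 1.09 V, confirming saturation.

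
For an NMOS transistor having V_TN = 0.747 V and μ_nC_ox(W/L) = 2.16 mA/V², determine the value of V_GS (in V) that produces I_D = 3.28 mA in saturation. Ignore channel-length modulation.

In saturation I_D = ½ k_n (V_GS − V_TN)², so V_GS − V_TN = √(2 I_D / k_n) = √(2 × 3.28 / 2.16) = 1.74 V.
V_GS = 0.747 + 1.74 = 2.49 V.

V_GS = 2.49 V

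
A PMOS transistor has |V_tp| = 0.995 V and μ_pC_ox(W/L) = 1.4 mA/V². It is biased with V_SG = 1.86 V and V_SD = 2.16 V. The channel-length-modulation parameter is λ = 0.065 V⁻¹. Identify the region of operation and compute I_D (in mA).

V_ov = V_SG − |V_tp| = 1.86 − 0.995 = 0.865 V.
Since V_SD = 2.16 V ≥ V_ov = 0.865 V, the device is in saturation.
I_D = ½ k_p V_ov² (1 + λ V_SD) = 0.5 × 1.4 × 0.865² × (1 + 0.065 × 2.16) = 0.597 mA.

Saturation; I_D = 0.597 mA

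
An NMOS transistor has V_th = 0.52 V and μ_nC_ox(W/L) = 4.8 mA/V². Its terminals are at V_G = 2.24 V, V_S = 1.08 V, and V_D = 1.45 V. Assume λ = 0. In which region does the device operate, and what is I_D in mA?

Triode; I_D = 0.808 mA

V_GS = V_G − V_S = 2.24 − 1.08 = 1.16 V; V_DS = V_D − V_S = 1.45 − 1.08 = 0.37 V.
V_ov = V_GS − V_th = 1.16 − 0.52 = 0.64 V.
Since V_DS = 0.37 V < V_ov = 0.64 V, the device is in the triode region.
I_D = k_n [V_ov · V_DS − ½ V_DS²] = 4.8 × [0.64 × 0.37 − 0.5 × 0.37²] = 0.808 mA.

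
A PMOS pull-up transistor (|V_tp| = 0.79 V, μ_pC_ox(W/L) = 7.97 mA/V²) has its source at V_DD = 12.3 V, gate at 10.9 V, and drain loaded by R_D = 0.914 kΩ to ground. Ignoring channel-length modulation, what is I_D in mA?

V_SG = V_DD − V_G = 12.3 − 10.9 = 1.4 V, so V_ov = 1.4 − 0.79 = 0.61 V.
Assume saturation: I_D = ½ k_p V_ov² = 0.5 × 7.97 × 0.61² = 1.48 mA, giving V_SD = V_DD − I_D R_D = 12.3 − 1.48 × 0.914 = 10.9 V.
V_SD = 10.9 V ≥ V_ov = 0.61 V, confirming saturation.

I_D = 1.48 mA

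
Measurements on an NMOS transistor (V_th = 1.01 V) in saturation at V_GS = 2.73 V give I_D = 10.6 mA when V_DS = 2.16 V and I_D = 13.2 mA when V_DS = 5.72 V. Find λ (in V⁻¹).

With V_GS fixed, I_D ∝ (1 + λ V_DS) in saturation, so I_D2/I_D1 = (1 + λ V_DS2)/(1 + λ V_DS1).
13.2/10.6 = 1.245 = (1 + 5.72 λ)/(1 + 2.16 λ).
Solving: λ (I_D1 V_DS2 − I_D2 V_DS1) = I_D2 − I_D1, so λ = (13.2 − 10.6) / (10.6 × 5.72 − 13.2 × 2.16) = 2.6 / 32.1 = 0.0809 V⁻¹.

λ = 0.0809 V⁻¹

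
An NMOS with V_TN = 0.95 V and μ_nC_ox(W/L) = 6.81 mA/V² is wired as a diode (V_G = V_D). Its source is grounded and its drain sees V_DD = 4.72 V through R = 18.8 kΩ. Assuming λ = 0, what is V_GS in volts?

V_GS = 1.18 V

With gate tied to drain, V_GS = V_DS ≥ V_GS − V_TN, so the device is in saturation.
KCL at the drain: ½ k_n (V_GS − V_TN)² = (V_DD − V_GS)/R.
Let x = V_GS − 0.95. Then 64 x² + x − 3.77 = 0, giving x = 0.235 V (positive root), so V_GS = 1.18 V.
I_D = (V_DD − V_GS)/R = (4.72 − 1.18) / 18.8 = 0.188 mA.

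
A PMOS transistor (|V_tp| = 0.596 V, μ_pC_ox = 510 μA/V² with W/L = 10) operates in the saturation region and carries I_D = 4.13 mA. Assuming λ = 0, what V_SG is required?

k_p = μ_pC_ox · (W/L) = 5.1 mA/V².
In saturation I_D = ½ k_p (V_SG − |V_tp|)², so V_SG − |V_tp| = √(2 I_D / k_p) = √(2 × 4.13 / 5.1) = 1.27 V.
V_SG = 0.596 + 1.27 = 1.87 V.

V_SG = 1.87 V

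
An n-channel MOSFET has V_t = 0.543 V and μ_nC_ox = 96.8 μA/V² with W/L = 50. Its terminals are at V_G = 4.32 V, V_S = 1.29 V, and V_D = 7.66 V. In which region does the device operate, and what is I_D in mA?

V_GS = V_G − V_S = 4.32 − 1.29 = 3.03 V; V_DS = V_D − V_S = 7.66 − 1.29 = 6.37 V.
k_n = μ_nC_ox · (W/L) = 4.84 mA/V².
V_ov = V_GS − V_t = 3.03 − 0.543 = 2.49 V.
Since V_DS = 6.37 V ≥ V_ov = 2.49 V, the device is in saturation.
I_D = ½ k_n V_ov² = 0.5 × 4.84 × 2.49² = 15 mA.

Saturation; I_D = 15.0 mA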